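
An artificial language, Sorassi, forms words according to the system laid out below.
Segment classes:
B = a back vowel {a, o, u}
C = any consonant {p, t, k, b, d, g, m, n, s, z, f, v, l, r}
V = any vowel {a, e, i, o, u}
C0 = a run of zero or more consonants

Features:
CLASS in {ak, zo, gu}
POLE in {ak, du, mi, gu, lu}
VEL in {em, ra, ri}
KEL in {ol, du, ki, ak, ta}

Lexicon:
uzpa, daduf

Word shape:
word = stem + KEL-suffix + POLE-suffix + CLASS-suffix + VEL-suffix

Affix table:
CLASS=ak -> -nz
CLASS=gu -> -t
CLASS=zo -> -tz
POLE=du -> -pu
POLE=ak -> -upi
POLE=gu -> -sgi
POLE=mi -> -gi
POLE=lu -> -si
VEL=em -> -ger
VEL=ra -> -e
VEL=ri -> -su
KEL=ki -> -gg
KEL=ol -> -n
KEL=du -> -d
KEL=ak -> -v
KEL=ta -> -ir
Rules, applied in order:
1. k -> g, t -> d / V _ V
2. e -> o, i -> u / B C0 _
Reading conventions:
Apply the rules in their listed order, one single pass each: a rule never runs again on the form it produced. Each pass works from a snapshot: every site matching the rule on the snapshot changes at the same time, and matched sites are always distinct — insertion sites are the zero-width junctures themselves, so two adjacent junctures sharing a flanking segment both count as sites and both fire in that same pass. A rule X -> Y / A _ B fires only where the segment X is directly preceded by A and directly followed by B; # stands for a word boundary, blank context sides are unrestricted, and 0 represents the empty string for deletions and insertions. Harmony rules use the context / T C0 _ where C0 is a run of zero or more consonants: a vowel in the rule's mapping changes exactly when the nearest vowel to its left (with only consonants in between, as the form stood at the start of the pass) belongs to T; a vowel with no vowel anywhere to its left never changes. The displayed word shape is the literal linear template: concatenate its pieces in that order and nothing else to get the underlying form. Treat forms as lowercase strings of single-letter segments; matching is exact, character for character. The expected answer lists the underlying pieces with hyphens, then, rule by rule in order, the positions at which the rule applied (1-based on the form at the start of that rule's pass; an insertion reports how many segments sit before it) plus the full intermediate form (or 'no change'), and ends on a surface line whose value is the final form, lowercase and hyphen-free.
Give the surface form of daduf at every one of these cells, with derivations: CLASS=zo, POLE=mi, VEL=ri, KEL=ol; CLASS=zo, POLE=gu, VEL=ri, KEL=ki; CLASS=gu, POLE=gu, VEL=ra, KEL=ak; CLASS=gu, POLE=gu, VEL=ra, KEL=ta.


cell CLASS=zo, POLE=mi, VEL=ri, KEL=ol:
underlying: daduf-n-gi-tz-su
1. k -> g, t -> d / V _ V: no change
2. e -> o, i -> u / B C0 _: fires at position(s) 8: dadufngutzsu
surface: dadufngutzsu

cell CLASS=zo, POLE=gu, VEL=ri, KEL=ki:
underlying: daduf-gg-sgi-tz-su
1. k -> g, t -> d / V _ V: no change
2. e -> o, i -> u / B C0 _: fires at position(s) 10: dadufggsgutzsu
surface: dadufggsgutzsu

cell CLASS=gu, POLE=gu, VEL=ra, KEL=ak:
underlying: daduf-v-sgi-t-e
1. k -> g, t -> d / V _ V: fires at position(s) 10: dadufvsgide
2. e -> o, i -> u / B C0 _: fires at position(s) 9: dadufvsgude
surface: dadufvsgude

cell CLASS=gu, POLE=gu, VEL=ra, KEL=ta:
underlying: daduf-ir-sgi-t-e
1. k -> g, t -> d / V _ V: fires at position(s) 11: dadufirsgide
2. e -> o, i -> u / B C0 _: fires at position(s) 6: dadufursgide
surface: dadufursgide


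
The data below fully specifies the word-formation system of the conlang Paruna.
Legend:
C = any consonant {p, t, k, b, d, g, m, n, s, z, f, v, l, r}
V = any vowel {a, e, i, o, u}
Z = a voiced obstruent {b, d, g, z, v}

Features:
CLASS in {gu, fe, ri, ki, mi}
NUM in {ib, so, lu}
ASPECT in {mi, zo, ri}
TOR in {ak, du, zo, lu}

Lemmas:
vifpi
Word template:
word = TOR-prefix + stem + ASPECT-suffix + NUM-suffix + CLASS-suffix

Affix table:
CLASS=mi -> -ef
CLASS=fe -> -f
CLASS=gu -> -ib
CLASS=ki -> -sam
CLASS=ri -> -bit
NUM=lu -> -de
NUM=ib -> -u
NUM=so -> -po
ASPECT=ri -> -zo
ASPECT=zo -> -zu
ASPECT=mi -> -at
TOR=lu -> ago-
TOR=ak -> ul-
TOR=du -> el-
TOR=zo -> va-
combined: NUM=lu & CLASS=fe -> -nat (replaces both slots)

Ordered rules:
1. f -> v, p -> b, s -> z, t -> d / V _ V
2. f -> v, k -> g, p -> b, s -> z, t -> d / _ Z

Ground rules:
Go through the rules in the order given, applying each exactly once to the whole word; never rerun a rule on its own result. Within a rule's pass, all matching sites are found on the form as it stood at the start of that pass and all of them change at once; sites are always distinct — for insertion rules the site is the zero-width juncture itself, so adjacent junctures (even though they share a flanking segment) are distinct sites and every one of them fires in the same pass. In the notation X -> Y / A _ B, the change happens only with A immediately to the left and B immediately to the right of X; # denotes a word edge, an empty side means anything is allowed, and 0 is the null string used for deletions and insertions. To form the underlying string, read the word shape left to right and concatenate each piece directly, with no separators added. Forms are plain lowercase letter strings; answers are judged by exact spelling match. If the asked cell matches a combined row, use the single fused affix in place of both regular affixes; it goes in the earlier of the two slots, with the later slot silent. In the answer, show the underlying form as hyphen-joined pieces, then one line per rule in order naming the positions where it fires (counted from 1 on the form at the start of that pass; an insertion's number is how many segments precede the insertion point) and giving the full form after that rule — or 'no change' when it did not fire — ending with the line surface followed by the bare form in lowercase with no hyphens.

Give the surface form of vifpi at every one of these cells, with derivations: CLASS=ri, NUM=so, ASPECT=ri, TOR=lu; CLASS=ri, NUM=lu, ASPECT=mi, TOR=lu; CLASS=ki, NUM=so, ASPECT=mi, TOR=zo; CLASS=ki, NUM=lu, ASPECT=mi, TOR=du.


cell CLASS=ri, NUM=so, ASPECT=ri, TOR=lu:
underlying: ago-vifpi-zo-po-bit
1. f -> v, p -> b, s -> z, t -> d / V _ V: fires at position(s) 11: agovifpizobobit
2. f -> v, k -> g, p -> b, s -> z, t -> d / _ Z: no change
surface: agovifpizobobit

cell CLASS=ri, NUM=lu, ASPECT=mi, TOR=lu:
underlying: ago-vifpi-at-de-bit
1. f -> v, p -> b, s -> z, t -> d / V _ V: no change
2. f -> v, k -> g, p -> b, s -> z, t -> d / _ Z: fires at position(s) 10: agovifpiaddebit
surface: agovifpiaddebit

cell CLASS=ki, NUM=so, ASPECT=mi, TOR=zo:
underlying: va-vifpi-at-po-sam
1. f -> v, p -> b, s -> z, t -> d / V _ V: fires at position(s) 12: vavifpiatpozam
2. f -> v, k -> g, p -> b, s -> z, t -> d / _ Z: no change
surface: vavifpiatpozam

cell CLASS=ki, NUM=lu, ASPECT=mi, TOR=du:
underlying: el-vifpi-at-de-sam
1. f -> v, p -> b, s -> z, t -> d / V _ V: fires at position(s) 12: elvifpiatdezam
2. f -> v, k -> g, p -> b, s -> z, t -> d / _ Z: fires at position(s) 9: elvifpiaddezam
surface: elvifpiaddezam


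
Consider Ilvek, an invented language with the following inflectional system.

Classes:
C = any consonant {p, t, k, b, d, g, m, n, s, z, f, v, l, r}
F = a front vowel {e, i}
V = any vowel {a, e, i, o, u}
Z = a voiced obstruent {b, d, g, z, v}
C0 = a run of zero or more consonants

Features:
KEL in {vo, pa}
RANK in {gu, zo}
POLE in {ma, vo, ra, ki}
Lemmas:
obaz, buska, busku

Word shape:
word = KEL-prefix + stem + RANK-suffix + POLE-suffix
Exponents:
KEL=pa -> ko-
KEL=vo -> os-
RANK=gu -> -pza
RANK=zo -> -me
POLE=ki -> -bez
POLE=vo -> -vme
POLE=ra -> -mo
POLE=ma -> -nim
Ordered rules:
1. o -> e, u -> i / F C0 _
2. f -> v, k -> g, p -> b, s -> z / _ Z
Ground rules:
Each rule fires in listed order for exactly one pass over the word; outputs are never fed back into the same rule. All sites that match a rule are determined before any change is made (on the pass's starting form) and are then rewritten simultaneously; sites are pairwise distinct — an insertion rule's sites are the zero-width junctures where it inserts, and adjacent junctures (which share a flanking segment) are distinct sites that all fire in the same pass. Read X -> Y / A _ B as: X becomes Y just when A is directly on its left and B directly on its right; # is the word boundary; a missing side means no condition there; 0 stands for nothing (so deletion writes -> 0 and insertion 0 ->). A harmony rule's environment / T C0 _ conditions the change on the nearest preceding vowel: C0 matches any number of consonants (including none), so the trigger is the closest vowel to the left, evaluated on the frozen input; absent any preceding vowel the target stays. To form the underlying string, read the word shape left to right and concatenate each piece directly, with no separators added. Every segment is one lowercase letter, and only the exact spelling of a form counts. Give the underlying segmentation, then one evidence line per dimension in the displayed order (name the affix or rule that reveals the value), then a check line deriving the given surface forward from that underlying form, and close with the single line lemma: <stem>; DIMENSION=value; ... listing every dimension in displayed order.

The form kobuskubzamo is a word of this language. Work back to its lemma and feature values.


underlying: ko-busku-pza-mo
KEL=pa - signalled by the affix ko-
RANK=gu - signalled by the affix -pza
POLE=ra - signalled by the affix -mo
check: kobuskupzamo -> kobuskupzamo -> kobuskubzamo
lemma: busku; KEL=pa; RANK=gu; POLE=ra


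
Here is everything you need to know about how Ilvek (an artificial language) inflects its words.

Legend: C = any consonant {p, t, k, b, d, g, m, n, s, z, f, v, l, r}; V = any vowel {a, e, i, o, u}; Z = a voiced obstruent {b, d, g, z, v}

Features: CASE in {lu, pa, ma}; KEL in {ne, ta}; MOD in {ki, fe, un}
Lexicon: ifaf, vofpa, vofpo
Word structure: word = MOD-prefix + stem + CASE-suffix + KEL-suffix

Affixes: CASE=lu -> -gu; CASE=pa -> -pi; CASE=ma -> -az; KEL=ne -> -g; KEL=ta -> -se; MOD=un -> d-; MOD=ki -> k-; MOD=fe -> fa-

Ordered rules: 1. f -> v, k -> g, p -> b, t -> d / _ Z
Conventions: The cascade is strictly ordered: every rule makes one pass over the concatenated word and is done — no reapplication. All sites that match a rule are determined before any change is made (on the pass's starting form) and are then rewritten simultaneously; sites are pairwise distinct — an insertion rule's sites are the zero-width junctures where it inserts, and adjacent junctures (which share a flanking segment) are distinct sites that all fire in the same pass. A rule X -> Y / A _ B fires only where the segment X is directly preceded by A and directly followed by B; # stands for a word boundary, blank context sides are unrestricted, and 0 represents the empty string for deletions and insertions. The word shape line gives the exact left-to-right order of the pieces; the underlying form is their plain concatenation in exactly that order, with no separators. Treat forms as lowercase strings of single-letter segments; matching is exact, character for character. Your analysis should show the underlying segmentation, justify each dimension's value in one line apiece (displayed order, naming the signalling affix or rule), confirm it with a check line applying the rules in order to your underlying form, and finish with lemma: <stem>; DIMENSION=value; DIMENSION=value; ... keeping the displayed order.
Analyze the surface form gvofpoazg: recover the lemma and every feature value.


underlying: k-vofpo-az-g
CASE=ma - signalled by the affix -az
KEL=ne - signalled by the affix -g
MOD=ki - signalled by the affix k-
check: kvofpoazg -> gvofpoazg
lemma: vofpo; CASE=ma; KEL=ne; MOD=ki


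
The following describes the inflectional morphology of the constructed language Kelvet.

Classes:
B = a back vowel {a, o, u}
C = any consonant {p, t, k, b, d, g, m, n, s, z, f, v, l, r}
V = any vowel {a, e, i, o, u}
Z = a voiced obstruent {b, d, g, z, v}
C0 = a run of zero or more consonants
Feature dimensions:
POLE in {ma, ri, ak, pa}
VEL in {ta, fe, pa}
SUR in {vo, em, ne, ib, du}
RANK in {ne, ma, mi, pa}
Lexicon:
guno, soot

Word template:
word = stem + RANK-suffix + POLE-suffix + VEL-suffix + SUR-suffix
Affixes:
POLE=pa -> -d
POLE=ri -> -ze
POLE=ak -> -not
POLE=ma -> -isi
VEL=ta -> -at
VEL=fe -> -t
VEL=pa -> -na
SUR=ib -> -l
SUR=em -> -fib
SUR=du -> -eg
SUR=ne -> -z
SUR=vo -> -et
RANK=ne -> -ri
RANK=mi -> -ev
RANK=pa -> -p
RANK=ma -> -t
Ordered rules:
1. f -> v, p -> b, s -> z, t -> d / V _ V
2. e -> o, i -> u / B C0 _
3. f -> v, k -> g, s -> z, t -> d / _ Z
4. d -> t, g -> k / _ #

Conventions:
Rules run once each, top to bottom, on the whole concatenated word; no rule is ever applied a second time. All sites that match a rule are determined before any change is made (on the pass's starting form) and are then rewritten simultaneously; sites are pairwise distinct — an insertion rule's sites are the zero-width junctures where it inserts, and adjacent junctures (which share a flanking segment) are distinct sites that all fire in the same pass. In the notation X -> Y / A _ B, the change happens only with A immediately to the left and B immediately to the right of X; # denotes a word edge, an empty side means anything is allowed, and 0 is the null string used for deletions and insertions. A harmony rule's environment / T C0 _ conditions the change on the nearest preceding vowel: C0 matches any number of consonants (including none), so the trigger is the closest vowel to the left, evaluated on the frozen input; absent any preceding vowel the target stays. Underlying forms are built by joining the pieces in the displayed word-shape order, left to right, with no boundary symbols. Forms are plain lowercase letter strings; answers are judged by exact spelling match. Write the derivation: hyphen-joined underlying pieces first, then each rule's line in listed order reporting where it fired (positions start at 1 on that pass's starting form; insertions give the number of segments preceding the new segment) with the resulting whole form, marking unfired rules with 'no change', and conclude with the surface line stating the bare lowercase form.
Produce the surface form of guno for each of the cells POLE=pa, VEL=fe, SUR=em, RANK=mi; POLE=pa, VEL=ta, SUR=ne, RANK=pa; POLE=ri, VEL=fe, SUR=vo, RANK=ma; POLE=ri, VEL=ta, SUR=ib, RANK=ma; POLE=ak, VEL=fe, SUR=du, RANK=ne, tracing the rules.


cell POLE=pa, VEL=fe, SUR=em, RANK=mi:
underlying: guno-ev-d-t-fib
1. f -> v, p -> b, s -> z, t -> d / V _ V: no change
2. e -> o, i -> u / B C0 _: fires at position(s) 5: gunoovdtfib
3. f -> v, k -> g, s -> z, t -> d / _ Z: no change
4. d -> t, g -> k / _ #: no change
surface: gunoovdtfib

cell POLE=pa, VEL=ta, SUR=ne, RANK=pa:
underlying: guno-p-d-at-z
1. f -> v, p -> b, s -> z, t -> d / V _ V: no change
2. e -> o, i -> u / B C0 _: no change
3. f -> v, k -> g, s -> z, t -> d / _ Z: fires at position(s) 8: gunopdadz
4. d -> t, g -> k / _ #: no change
surface: gunopdadz

cell POLE=ri, VEL=fe, SUR=vo, RANK=ma:
underlying: guno-t-ze-t-et
1. f -> v, p -> b, s -> z, t -> d / V _ V: fires at position(s) 8: gunotzedet
2. e -> o, i -> u / B C0 _: fires at position(s) 7: gunotzodet
3. f -> v, k -> g, s -> z, t -> d / _ Z: fires at position(s) 5: gunodzodet
4. d -> t, g -> k / _ #: no change
surface: gunodzodet

cell POLE=ri, VEL=ta, SUR=ib, RANK=ma:
underlying: guno-t-ze-at-l
1. f -> v, p -> b, s -> z, t -> d / V _ V: no change
2. e -> o, i -> u / B C0 _: fires at position(s) 7: gunotzoatl
3. f -> v, k -> g, s -> z, t -> d / _ Z: fires at position(s) 5: gunodzoatl
4. d -> t, g -> k / _ #: no change
surface: gunodzoatl

cell POLE=ak, VEL=fe, SUR=du, RANK=ne:
underlying: guno-ri-not-t-eg
1. f -> v, p -> b, s -> z, t -> d / V _ V: no change
2. e -> o, i -> u / B C0 _: fires at position(s) 6, 11: gunorunottog
3. f -> v, k -> g, s -> z, t -> d / _ Z: no change
4. d -> t, g -> k / _ #: fires at position(s) 12: gunorunottok
surface: gunorunottok


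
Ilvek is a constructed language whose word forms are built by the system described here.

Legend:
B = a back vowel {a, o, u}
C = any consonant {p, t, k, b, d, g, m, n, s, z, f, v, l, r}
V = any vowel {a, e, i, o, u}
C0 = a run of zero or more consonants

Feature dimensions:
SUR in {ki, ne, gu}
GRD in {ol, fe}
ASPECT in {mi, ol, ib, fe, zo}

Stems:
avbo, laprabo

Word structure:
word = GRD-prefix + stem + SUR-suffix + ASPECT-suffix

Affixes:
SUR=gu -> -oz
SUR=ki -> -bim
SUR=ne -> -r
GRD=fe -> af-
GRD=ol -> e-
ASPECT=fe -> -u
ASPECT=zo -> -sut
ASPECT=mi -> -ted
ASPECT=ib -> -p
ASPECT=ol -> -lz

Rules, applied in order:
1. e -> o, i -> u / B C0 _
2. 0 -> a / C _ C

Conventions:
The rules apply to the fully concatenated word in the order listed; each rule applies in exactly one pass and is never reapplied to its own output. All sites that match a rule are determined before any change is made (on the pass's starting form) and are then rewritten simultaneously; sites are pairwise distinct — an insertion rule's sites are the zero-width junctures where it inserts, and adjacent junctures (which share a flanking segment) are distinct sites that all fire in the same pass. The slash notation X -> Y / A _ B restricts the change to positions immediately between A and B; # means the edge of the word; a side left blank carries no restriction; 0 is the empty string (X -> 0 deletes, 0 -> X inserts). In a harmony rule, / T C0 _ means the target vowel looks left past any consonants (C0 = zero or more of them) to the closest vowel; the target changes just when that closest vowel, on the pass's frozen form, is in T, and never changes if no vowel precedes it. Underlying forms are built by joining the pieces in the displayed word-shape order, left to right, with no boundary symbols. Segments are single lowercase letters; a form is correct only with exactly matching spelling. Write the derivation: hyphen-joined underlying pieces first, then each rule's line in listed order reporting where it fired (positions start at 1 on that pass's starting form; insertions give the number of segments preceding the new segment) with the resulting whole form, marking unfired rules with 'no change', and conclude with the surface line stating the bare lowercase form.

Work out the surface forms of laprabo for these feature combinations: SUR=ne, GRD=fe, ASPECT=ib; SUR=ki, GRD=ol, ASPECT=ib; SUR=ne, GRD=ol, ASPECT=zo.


cell SUR=ne, GRD=fe, ASPECT=ib:
underlying: af-laprabo-r-p
1. e -> o, i -> u / B C0 _: no change
2. 0 -> a / C _ C: inserts after position(s) 2, 5, 10: afalaparaborap
surface: afalaparaborap

cell SUR=ki, GRD=ol, ASPECT=ib:
underlying: e-laprabo-bim-p
1. e -> o, i -> u / B C0 _: fires at position(s) 10: elaprabobump
2. 0 -> a / C _ C: inserts after position(s) 4, 11: elaparabobumap
surface: elaparabobumap

cell SUR=ne, GRD=ol, ASPECT=zo:
underlying: e-laprabo-r-sut
1. e -> o, i -> u / B C0 _: no change
2. 0 -> a / C _ C: inserts after position(s) 4, 9: elaparaborasut
surface: elaparaborasut


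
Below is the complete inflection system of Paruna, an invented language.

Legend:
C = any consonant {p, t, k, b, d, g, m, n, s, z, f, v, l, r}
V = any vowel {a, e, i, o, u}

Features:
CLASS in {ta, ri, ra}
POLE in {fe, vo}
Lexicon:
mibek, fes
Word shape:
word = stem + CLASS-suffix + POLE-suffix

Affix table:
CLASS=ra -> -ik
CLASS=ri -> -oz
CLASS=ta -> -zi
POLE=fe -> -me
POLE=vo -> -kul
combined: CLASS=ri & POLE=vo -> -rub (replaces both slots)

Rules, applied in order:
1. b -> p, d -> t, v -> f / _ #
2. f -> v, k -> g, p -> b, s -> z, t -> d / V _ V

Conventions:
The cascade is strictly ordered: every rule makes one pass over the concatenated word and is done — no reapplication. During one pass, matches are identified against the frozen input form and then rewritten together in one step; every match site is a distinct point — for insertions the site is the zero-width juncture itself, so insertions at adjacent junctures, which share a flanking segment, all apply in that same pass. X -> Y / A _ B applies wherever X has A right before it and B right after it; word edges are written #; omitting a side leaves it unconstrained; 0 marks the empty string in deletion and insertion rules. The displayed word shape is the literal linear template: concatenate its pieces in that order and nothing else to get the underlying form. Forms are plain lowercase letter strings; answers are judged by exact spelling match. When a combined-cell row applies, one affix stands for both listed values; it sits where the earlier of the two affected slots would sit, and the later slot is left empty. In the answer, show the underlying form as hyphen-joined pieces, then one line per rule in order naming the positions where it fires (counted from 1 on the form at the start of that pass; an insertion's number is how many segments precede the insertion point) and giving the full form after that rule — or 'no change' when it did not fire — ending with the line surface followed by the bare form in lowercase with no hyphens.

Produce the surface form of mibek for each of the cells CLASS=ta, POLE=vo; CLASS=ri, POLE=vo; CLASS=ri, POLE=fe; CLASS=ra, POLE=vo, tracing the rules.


cell CLASS=ta, POLE=vo:
underlying: mibek-zi-kul
1. b -> p, d -> t, v -> f / _ #: no change
2. f -> v, k -> g, p -> b, s -> z, t -> d / V _ V: fires at position(s) 8: mibekzigul
surface: mibekzigul

cell CLASS=ri, POLE=vo:
underlying: mibek-rub
1. b -> p, d -> t, v -> f / _ #: fires at position(s) 8: mibekrup
2. f -> v, k -> g, p -> b, s -> z, t -> d / V _ V: no change
surface: mibekrup

cell CLASS=ri, POLE=fe:
underlying: mibek-oz-me
1. b -> p, d -> t, v -> f / _ #: no change
2. f -> v, k -> g, p -> b, s -> z, t -> d / V _ V: fires at position(s) 5: mibegozme
surface: mibegozme

cell CLASS=ra, POLE=vo:
underlying: mibek-ik-kul
1. b -> p, d -> t, v -> f / _ #: no change
2. f -> v, k -> g, p -> b, s -> z, t -> d / V _ V: fires at position(s) 5: mibegikkul
surface: mibegikkul


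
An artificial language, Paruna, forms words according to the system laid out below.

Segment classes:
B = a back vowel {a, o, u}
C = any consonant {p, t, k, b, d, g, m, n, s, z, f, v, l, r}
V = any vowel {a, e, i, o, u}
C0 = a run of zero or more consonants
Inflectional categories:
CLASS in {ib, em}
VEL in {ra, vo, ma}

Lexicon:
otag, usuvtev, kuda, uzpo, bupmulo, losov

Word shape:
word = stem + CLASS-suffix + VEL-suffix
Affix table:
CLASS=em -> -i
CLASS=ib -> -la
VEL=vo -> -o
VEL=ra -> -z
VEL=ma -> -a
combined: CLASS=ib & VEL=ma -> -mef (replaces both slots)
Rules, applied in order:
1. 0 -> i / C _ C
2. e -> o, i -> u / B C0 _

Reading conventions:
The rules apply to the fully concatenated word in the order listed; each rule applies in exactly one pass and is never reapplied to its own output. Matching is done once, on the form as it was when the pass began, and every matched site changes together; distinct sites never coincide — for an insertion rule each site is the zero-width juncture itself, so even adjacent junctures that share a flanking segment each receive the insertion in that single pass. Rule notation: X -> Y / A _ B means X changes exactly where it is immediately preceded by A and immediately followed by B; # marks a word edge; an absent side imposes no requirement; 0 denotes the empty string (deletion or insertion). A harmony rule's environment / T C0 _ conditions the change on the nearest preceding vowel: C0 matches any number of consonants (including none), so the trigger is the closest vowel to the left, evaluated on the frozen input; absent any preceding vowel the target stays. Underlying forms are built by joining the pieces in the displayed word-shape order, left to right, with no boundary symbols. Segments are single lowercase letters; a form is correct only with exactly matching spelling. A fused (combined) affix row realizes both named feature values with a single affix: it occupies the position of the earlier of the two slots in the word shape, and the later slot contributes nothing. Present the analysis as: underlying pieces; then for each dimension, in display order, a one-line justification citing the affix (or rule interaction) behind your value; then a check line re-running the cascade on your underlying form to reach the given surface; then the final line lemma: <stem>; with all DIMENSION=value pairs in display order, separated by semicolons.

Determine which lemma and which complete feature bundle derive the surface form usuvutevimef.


underlying: usuvtev-mef
CLASS=ib - signalled by the combined affix row
VEL=ma - signalled by the combined affix row
check: usuvtevmef -> usuvitevimef -> usuvutevimef
lemma: usuvtev; CLASS=ib; VEL=ma


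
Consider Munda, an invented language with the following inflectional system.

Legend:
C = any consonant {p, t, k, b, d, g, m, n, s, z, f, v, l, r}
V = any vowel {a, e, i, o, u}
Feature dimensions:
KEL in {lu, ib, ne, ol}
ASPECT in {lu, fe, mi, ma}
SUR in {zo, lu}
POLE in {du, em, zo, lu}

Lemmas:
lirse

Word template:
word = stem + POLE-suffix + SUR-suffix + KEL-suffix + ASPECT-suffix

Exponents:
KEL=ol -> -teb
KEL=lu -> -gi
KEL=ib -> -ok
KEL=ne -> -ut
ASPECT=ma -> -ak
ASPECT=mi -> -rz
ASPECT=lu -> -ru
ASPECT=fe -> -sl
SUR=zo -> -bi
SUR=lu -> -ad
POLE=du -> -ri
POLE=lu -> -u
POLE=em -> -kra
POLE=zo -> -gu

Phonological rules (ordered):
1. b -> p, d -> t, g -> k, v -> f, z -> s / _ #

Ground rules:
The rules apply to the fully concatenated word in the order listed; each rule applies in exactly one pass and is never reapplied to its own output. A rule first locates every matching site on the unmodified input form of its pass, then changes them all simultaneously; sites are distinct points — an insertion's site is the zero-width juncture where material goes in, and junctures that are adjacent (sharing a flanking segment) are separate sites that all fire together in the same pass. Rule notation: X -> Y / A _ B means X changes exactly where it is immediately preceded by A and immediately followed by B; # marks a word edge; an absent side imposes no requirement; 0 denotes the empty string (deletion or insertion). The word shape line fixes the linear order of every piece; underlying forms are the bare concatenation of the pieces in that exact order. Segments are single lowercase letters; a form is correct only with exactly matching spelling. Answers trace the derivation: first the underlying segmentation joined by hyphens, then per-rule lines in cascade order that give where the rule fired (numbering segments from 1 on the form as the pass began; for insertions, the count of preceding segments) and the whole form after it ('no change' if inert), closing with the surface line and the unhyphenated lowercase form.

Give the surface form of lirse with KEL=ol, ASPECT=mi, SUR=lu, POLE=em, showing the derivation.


underlying: lirse-kra-ad-teb-rz
1. b -> p, d -> t, g -> k, v -> f, z -> s / _ #: fires at position(s) 15: lirsekraadtebrs
surface: lirsekraadtebrs


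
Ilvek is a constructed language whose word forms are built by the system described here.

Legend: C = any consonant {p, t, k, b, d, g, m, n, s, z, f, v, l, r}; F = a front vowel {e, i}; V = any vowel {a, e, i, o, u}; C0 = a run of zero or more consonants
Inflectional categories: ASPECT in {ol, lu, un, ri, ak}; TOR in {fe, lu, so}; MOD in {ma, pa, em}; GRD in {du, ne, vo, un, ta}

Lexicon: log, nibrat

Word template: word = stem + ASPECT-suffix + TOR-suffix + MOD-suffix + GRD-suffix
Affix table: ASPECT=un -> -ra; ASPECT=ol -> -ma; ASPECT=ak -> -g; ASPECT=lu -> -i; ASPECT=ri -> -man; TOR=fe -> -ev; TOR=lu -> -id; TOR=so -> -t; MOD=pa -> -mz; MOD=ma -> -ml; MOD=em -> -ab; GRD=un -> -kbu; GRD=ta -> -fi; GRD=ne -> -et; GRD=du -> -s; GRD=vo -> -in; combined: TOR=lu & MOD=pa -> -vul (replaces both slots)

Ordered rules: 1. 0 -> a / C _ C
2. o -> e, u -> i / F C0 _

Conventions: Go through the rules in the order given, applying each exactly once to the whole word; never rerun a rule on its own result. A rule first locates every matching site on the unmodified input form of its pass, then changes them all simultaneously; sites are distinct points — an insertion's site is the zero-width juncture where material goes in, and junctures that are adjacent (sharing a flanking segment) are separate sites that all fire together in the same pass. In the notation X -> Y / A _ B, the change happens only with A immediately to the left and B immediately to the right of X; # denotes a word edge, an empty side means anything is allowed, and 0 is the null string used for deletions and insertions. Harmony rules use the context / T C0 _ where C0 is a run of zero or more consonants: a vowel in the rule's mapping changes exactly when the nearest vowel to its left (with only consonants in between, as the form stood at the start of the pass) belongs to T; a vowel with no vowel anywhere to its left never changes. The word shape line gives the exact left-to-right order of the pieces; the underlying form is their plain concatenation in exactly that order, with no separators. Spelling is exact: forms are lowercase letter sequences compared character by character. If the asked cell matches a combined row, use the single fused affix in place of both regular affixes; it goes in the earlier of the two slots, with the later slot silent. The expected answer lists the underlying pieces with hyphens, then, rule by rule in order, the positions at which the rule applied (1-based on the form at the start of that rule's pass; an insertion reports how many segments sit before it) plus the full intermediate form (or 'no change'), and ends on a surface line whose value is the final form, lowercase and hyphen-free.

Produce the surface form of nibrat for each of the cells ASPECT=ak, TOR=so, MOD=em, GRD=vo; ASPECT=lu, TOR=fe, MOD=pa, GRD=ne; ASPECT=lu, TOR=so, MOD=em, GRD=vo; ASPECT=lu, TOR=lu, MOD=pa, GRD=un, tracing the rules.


cell ASPECT=ak, TOR=so, MOD=em, GRD=vo:
underlying: nibrat-g-t-ab-in
1. 0 -> a / C _ C: inserts after position(s) 3, 6, 7: nibaratagatabin
2. o -> e, u -> i / F C0 _: no change
surface: nibaratagatabin

cell ASPECT=lu, TOR=fe, MOD=pa, GRD=ne:
underlying: nibrat-i-ev-mz-et
1. 0 -> a / C _ C: inserts after position(s) 3, 9, 10: nibaratievamazet
2. o -> e, u -> i / F C0 _: no change
surface: nibaratievamazet

cell ASPECT=lu, TOR=so, MOD=em, GRD=vo:
underlying: nibrat-i-t-ab-in
1. 0 -> a / C _ C: inserts after position(s) 3: nibaratitabin
2. o -> e, u -> i / F C0 _: no change
surface: nibaratitabin

cell ASPECT=lu, TOR=lu, MOD=pa, GRD=un:
underlying: nibrat-i-vul-kbu
1. 0 -> a / C _ C: inserts after position(s) 3, 10, 11: nibarativulakabu
2. o -> e, u -> i / F C0 _: fires at position(s) 10: nibarativilakabu
surface: nibarativilakabu


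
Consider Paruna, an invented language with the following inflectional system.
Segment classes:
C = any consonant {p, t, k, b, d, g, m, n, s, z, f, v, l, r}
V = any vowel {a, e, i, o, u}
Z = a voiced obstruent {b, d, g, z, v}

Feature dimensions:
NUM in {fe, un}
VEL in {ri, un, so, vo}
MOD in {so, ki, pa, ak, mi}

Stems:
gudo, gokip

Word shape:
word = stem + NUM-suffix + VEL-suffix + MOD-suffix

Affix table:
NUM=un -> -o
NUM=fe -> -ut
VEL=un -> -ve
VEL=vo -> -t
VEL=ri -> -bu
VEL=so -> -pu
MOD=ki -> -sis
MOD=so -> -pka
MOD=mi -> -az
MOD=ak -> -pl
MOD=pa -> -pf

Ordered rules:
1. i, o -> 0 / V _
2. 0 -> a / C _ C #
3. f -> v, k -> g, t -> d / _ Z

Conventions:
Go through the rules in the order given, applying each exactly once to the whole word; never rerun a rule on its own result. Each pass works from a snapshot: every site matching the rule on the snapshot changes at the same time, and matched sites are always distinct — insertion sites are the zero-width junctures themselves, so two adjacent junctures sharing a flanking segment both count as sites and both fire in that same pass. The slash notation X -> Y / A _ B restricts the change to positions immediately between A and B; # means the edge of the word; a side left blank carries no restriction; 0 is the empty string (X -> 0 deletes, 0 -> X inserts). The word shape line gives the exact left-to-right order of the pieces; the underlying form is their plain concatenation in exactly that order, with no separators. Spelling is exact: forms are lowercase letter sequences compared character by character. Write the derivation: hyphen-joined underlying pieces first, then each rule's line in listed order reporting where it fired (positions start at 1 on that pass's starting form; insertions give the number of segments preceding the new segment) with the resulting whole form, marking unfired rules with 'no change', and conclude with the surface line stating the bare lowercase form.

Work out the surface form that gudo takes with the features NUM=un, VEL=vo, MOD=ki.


underlying: gudo-o-t-sis
1. i, o -> 0 / V _: fires at position(s) 5: gudotsis
2. 0 -> a / C _ C #: no change
3. f -> v, k -> g, t -> d / _ Z: no change
surface: gudotsis


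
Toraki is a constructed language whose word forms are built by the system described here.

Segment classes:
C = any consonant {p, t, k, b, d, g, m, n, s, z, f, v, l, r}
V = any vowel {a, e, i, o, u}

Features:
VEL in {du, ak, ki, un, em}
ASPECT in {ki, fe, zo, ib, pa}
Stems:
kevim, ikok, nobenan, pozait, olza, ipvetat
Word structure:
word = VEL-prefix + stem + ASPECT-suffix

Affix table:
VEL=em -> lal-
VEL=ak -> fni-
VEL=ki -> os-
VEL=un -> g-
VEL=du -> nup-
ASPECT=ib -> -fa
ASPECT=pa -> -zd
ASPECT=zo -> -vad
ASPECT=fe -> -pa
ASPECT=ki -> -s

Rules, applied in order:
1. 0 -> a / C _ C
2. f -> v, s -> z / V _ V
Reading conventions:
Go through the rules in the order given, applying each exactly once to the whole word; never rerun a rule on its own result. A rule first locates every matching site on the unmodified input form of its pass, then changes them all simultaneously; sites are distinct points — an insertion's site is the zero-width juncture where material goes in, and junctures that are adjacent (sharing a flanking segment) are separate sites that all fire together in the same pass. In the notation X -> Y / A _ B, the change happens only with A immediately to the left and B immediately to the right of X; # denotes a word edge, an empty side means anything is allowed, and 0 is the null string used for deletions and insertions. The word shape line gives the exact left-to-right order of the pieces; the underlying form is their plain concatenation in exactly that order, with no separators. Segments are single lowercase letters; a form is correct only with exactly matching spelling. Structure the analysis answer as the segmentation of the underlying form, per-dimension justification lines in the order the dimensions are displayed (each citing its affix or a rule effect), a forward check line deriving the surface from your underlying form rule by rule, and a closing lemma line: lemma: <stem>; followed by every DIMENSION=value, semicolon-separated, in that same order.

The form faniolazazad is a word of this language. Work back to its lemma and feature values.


underlying: fni-olza-zd
VEL=ak - signalled by the affix fni-
ASPECT=pa - signalled by the affix -zd
check: fniolzazd -> faniolazazad -> faniolazazad
lemma: olza; VEL=ak; ASPECT=pa


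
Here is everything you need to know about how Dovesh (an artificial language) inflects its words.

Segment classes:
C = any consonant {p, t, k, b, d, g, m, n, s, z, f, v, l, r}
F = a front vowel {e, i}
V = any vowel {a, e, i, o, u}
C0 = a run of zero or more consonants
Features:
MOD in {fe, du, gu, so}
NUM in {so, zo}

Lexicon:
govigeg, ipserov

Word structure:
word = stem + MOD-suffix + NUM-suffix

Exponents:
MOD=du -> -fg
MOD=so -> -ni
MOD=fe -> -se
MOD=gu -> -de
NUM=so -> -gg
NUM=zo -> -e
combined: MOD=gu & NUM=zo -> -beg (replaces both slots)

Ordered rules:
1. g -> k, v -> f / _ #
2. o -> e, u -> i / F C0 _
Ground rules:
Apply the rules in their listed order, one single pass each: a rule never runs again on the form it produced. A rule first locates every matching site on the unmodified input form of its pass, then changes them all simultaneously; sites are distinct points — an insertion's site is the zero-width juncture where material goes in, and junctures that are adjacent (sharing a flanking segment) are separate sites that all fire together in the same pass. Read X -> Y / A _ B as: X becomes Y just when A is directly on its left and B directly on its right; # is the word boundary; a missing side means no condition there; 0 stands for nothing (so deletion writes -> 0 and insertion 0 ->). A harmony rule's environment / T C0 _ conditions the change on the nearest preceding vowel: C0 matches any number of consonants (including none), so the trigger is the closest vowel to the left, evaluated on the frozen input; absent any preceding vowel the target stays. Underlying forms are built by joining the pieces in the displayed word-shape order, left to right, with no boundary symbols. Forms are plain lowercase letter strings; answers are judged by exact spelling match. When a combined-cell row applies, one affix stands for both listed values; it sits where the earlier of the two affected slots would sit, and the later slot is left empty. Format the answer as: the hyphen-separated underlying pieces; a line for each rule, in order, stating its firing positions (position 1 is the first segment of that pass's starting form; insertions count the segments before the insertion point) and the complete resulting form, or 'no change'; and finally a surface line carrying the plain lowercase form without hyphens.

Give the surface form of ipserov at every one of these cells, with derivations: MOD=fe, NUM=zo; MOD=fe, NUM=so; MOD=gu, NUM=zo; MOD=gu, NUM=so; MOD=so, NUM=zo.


cell MOD=fe, NUM=zo:
underlying: ipserov-se-e
1. g -> k, v -> f / _ #: no change
2. o -> e, u -> i / F C0 _: fires at position(s) 6: ipserevsee
surface: ipserevsee

cell MOD=fe, NUM=so:
underlying: ipserov-se-gg
1. g -> k, v -> f / _ #: fires at position(s) 11: ipserovsegk
2. o -> e, u -> i / F C0 _: fires at position(s) 6: ipserevsegk
surface: ipserevsegk

cell MOD=gu, NUM=zo:
underlying: ipserov-beg
1. g -> k, v -> f / _ #: fires at position(s) 10: ipserovbek
2. o -> e, u -> i / F C0 _: fires at position(s) 6: ipserevbek
surface: ipserevbek

cell MOD=gu, NUM=so:
underlying: ipserov-de-gg
1. g -> k, v -> f / _ #: fires at position(s) 11: ipserovdegk
2. o -> e, u -> i / F C0 _: fires at position(s) 6: ipserevdegk
surface: ipserevdegk

cell MOD=so, NUM=zo:
underlying: ipserov-ni-e
1. g -> k, v -> f / _ #: no change
2. o -> e, u -> i / F C0 _: fires at position(s) 6: ipserevnie
surface: ipserevnie


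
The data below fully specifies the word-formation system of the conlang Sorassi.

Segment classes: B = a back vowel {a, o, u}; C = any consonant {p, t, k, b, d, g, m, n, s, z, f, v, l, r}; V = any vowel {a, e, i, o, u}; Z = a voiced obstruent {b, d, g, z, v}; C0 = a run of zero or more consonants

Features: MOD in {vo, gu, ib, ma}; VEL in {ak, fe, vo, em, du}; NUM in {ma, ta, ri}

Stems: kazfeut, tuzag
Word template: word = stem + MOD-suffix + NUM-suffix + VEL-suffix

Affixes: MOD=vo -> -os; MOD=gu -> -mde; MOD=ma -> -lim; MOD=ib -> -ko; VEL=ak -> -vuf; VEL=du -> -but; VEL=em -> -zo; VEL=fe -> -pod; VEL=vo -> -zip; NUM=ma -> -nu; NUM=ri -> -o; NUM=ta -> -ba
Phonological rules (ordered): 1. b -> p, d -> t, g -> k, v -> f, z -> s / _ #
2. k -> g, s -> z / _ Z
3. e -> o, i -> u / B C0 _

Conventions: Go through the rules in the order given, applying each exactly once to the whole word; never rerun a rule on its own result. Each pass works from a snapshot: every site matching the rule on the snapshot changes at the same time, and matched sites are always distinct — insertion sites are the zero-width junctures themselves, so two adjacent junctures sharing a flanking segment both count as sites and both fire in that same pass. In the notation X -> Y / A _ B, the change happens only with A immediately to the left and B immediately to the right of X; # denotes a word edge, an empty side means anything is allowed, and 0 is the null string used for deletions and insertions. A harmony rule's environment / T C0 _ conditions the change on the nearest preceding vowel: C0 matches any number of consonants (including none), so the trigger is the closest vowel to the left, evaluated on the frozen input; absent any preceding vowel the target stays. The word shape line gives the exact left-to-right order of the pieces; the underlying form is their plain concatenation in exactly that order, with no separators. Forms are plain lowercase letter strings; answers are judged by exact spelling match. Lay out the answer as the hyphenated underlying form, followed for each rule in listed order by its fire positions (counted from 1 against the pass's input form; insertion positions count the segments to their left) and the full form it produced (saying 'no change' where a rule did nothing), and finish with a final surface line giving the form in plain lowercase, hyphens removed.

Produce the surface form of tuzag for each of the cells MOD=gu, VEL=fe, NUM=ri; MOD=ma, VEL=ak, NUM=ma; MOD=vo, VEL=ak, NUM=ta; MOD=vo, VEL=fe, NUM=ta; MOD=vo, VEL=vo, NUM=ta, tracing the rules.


cell MOD=gu, VEL=fe, NUM=ri:
underlying: tuzag-mde-o-pod
1. b -> p, d -> t, g -> k, v -> f, z -> s / _ #: fires at position(s) 12: tuzagmdeopot
2. k -> g, s -> z / _ Z: no change
3. e -> o, i -> u / B C0 _: fires at position(s) 8: tuzagmdoopot
surface: tuzagmdoopot

cell MOD=ma, VEL=ak, NUM=ma:
underlying: tuzag-lim-nu-vuf
1. b -> p, d -> t, g -> k, v -> f, z -> s / _ #: no change
2. k -> g, s -> z / _ Z: no change
3. e -> o, i -> u / B C0 _: fires at position(s) 7: tuzaglumnuvuf
surface: tuzaglumnuvuf

cell MOD=vo, VEL=ak, NUM=ta:
underlying: tuzag-os-ba-vuf
1. b -> p, d -> t, g -> k, v -> f, z -> s / _ #: no change
2. k -> g, s -> z / _ Z: fires at position(s) 7: tuzagozbavuf
3. e -> o, i -> u / B C0 _: no change
surface: tuzagozbavuf

cell MOD=vo, VEL=fe, NUM=ta:
underlying: tuzag-os-ba-pod
1. b -> p, d -> t, g -> k, v -> f, z -> s / _ #: fires at position(s) 12: tuzagosbapot
2. k -> g, s -> z / _ Z: fires at position(s) 7: tuzagozbapot
3. e -> o, i -> u / B C0 _: no change
surface: tuzagozbapot

cell MOD=vo, VEL=vo, NUM=ta:
underlying: tuzag-os-ba-zip
1. b -> p, d -> t, g -> k, v -> f, z -> s / _ #: no change
2. k -> g, s -> z / _ Z: fires at position(s) 7: tuzagozbazip
3. e -> o, i -> u / B C0 _: fires at position(s) 11: tuzagozbazup
surface: tuzagozbazup
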